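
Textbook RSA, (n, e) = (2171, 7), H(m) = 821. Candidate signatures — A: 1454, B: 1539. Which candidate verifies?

A

Candidate A: 1454^7 mod 2171 = 821
  → matches H(m) = 821
Candidate B: 1539^7 mod 2171 = 99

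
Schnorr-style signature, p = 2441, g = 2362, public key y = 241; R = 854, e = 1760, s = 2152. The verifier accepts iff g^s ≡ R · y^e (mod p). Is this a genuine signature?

forged

g^s mod p:
2362^2 = 5579044 ≡ 1359
2362^4 ≡ 1359^2 = 1846881 ≡ 1485
2362^8 ≡ 1485^2 = 2205225 ≡ 1002
2362^16 ≡ 1002^2 = 1004004 ≡ 753
2362^32 ≡ 753^2 = 567009 ≡ 697
2362^64 ≡ 697^2 = 485809 ≡ 50
2362^128 ≡ 50^2 = 2500 ≡ 59
2362^256 ≡ 59^2 = 3481 ≡ 1040
2362^512 ≡ 1040^2 = 1081600 ≡ 237
2362^1024 ≡ 237^2 = 56169 ≡ 26
2362^2048 ≡ 26^2 = 676
2152 = 2048 + 64 + 32 + 8, so 2362^2152 ≡ 676·50·697·1002 ≡ 2290 (mod 2441)
R · y^e mod p:
241^2 = 58081 ≡ 1938
241^4 ≡ 1938^2 = 3755844 ≡ 1586
241^8 ≡ 1586^2 = 2515396 ≡ 1166
241^16 ≡ 1166^2 = 1359556 ≡ 2360
241^32 ≡ 2360^2 = 5569600 ≡ 1679
241^64 ≡ 1679^2 = 2819041 ≡ 2127
241^128 ≡ 2127^2 = 4524129 ≡ 956
241^256 ≡ 956^2 = 913936 ≡ 1002
241^512 ≡ 1002^2 = 1004004 ≡ 753
241^1024 ≡ 753^2 = 567009 ≡ 697
1760 = 1024 + 512 + 128 + 64 + 32, so 241^1760 ≡ 697·753·956·2127·1679 ≡ 331 (mod 2441)
854·331 = 282674 ≡ 1959 (mod 2441)
2290 ≠ 1959; the check fails.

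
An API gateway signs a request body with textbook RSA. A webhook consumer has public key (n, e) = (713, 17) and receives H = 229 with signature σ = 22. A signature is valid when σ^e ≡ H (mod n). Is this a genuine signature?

genuine

σ^2 ≡ 22^2 = 484
σ^4 ≡ 484^2 = 234256 ≡ 392
σ^8 ≡ 392^2 = 153664 ≡ 369
σ^16 ≡ 369^2 = 136161 ≡ 691
17 = 16 + 1, so σ^17 ≡ 691·22 ≡ 229 (mod 713)
Since 229 equals the digest 229, verification succeeds.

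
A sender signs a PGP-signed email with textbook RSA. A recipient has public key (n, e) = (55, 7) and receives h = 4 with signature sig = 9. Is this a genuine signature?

genuine

sig^2 ≡ 9^2 = 81 ≡ 26
sig^4 ≡ 26^2 = 676 ≡ 16
7 = 4 + 2 + 1, so sig^7 ≡ 16·26·9 ≡ 4 (mod 55)
sig^7 mod 55 = 4 matches h.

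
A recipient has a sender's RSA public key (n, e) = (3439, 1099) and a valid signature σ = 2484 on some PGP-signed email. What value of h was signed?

3130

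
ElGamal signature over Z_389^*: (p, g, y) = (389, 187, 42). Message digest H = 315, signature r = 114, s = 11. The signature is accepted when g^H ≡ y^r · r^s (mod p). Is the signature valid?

invalid

Left side g^H mod p:
Squares mod 389: 187^1≡187, 187^2≡348, 187^4≡125, 187^8≡65, 187^16≡335, 187^32≡193, 187^64≡294, 187^128≡78, 187^256≡249
315 = 256 + 32 + 16 + 8 + 2 + 1, so 187^315 ≡ 249·193·335·65·348·187 ≡ 380 (mod 389)
Right side y^r · r^s mod p:
Squares mod 389: 42^1≡42, 42^2≡208, 42^4≡85, 42^8≡223, 42^16≡326, 42^32≡79, 42^64≡17
114 = 64 + 32 + 16 + 2, so 42^114 ≡ 17·79·326·208 ≡ 77 (mod 389)
Squares mod 389: 114^1≡114, 114^2≡159, 114^4≡385, 114^8≡16
11 = 8 + 2 + 1, so 114^11 ≡ 16·159·114 ≡ 211 (mod 389)
77·211 = 16247 ≡ 298 (mod 389)
380 ≠ 298, so verification fails.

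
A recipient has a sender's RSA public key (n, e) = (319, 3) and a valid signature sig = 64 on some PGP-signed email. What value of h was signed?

245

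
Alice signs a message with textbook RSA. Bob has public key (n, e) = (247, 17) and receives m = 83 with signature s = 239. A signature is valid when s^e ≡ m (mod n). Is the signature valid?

valid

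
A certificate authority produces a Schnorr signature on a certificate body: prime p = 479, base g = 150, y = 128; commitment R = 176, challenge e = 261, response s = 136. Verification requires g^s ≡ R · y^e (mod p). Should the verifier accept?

reject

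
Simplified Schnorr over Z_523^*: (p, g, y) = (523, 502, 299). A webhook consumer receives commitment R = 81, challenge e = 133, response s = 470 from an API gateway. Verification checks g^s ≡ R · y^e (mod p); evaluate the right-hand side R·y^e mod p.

Squares mod 523: 299^1≡299, 299^2≡491, 299^4≡501, 299^8≡484, 299^16≡475, 299^32≡212, 299^64≡489, 299^128≡110
133 = 128 + 4 + 1, so 299^133 ≡ 110·501·299 ≡ 252 (mod 523)
R · y^e ≡ 81·252 = 20412 ≡ 15 (mod 523)

15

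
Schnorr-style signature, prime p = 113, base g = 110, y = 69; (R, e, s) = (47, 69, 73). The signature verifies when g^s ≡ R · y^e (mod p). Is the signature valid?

g^s mod p:
110^2 = 12100 ≡ 9
110^4 ≡ 9^2 = 81
110^8 ≡ 81^2 = 6561 ≡ 7
110^16 ≡ 7^2 = 49
110^32 ≡ 49^2 = 2401 ≡ 28
110^64 ≡ 28^2 = 784 ≡ 106
73 = 64 + 8 + 1, so 110^73 ≡ 106·7·110 ≡ 34 (mod 113)
R · y^e mod p:
69^2 = 4761 ≡ 15
69^4 ≡ 15^2 = 225 ≡ 112
69^8 ≡ 112^2 = 12544 ≡ 1
69^16 ≡ 1^2 = 1
69^32 ≡ 1^2 = 1
69^64 ≡ 1^2 = 1
69 = 64 + 4 + 1, so 69^69 ≡ 1·112·69 ≡ 44 (mod 113)
47·44 = 2068 ≡ 34 (mod 113)
34 ≡ 34 (mod 113); signature holds.

valid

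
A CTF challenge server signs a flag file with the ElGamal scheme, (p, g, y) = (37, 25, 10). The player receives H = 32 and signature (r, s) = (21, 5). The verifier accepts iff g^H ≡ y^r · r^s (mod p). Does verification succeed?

Left side g^H mod p:
Squares mod 37: 25^1≡25, 25^2≡33, 25^4≡16, 25^8≡34, 25^16≡9, 25^32≡7
25^32 ≡ 7 (mod 37)
Right side y^r · r^s mod p:
Squares mod 37: 10^1≡10, 10^2≡26, 10^4≡10, 10^8≡26, 10^16≡10
21 = 16 + 4 + 1, so 10^21 ≡ 10·10·10 ≡ 1 (mod 37)
Squares mod 37: 21^1≡21, 21^2≡34, 21^4≡9
5 = 4 + 1, so 21^5 ≡ 9·21 ≡ 4 (mod 37)
1·4 = 4 ≡ 4 (mod 37)
7 ≠ 4, so verification fails.

fails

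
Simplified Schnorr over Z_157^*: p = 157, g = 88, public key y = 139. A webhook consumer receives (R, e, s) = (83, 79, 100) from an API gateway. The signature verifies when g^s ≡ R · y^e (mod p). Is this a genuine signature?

g^s mod p:
88^2 = 7744 ≡ 51
88^4 ≡ 51^2 = 2601 ≡ 89
88^8 ≡ 89^2 = 7921 ≡ 71
88^16 ≡ 71^2 = 5041 ≡ 17
88^32 ≡ 17^2 = 289 ≡ 132
88^64 ≡ 132^2 = 17424 ≡ 154
100 = 64 + 32 + 4, so 88^100 ≡ 154·132·89 ≡ 81 (mod 157)
R · y^e mod p:
139^2 = 19321 ≡ 10
139^4 ≡ 10^2 = 100
139^8 ≡ 100^2 = 10000 ≡ 109
139^16 ≡ 109^2 = 11881 ≡ 106
139^32 ≡ 106^2 = 11236 ≡ 89
139^64 ≡ 89^2 = 7921 ≡ 71
79 = 64 + 8 + 4 + 2 + 1, so 139^79 ≡ 71·109·100·10·139 ≡ 18 (mod 157)
83·18 = 1494 ≡ 81 (mod 157)
81 ≡ 81 (mod 157); signature holds.

genuine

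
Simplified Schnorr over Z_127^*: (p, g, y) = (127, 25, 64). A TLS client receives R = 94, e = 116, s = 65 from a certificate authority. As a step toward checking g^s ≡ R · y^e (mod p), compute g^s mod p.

25^2 = 625 ≡ 117
25^4 ≡ 117^2 = 13689 ≡ 100
25^8 ≡ 100^2 = 10000 ≡ 94
25^16 ≡ 94^2 = 8836 ≡ 73
25^32 ≡ 73^2 = 5329 ≡ 122
25^64 ≡ 122^2 = 14884 ≡ 25
65 = 64 + 1, so 25^65 ≡ 25·25 ≡ 117 (mod 127)

117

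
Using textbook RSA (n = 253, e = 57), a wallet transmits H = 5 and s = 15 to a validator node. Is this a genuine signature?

genuine

Squares mod 253: s^1≡15, s^2≡225, s^4≡25, s^8≡119, s^16≡246, s^32≡49
57 = 32 + 16 + 8 + 1, so s^57 ≡ 49·246·119·15 ≡ 5 (mod 253)
Since 5 equals the digest 5, verification succeeds.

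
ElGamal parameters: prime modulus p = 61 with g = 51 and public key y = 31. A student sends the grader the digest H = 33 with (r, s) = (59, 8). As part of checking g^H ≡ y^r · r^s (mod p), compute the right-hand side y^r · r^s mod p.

24

Squares mod 61: 31^1≡31, 31^2≡46, 31^4≡42, 31^8≡56, 31^16≡25, 31^32≡15
59 = 32 + 16 + 8 + 2 + 1, so 31^59 ≡ 15·25·56·46·31 ≡ 2 (mod 61)
Squares mod 61: 59^1≡59, 59^2≡4, 59^4≡16, 59^8≡12
59^8 ≡ 12 (mod 61)
y^r · r^s ≡ 2·12 = 24 ≡ 24 (mod 61)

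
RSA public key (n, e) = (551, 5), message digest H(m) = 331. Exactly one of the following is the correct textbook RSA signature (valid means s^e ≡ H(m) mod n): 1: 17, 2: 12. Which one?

Candidate 1: 17^2 = 289; 17^4 ≡ 289^2 = 83521 ≡ 320; 5 = 4 + 1, so 17^5 ≡ 320·17 ≡ 481 (mod 551)
Candidate 2: 12^2 = 144; 12^4 ≡ 144^2 = 20736 ≡ 349; 5 = 4 + 1, so 12^5 ≡ 349·12 ≡ 331 (mod 551)
  → matches H(m) = 331

2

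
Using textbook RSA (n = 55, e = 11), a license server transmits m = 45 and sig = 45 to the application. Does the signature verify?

Squares mod 55: sig^1≡45, sig^2≡45, sig^4≡45, sig^8≡45
11 = 8 + 2 + 1, so sig^11 ≡ 45·45·45 ≡ 45 (mod 55)
sig^11 mod 55 = 45 matches m.

verifies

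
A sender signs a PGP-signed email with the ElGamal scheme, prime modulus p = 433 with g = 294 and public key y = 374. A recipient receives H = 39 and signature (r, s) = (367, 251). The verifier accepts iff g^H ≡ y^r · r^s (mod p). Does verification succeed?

passes

Left side g^H mod p:
294^2 = 86436 ≡ 269
294^4 ≡ 269^2 = 72361 ≡ 50
294^8 ≡ 50^2 = 2500 ≡ 335
294^16 ≡ 335^2 = 112225 ≡ 78
294^32 ≡ 78^2 = 6084 ≡ 22
39 = 32 + 4 + 2 + 1, so 294^39 ≡ 22·50·269·294 ≡ 137 (mod 433)
Right side y^r · r^s mod p:
374^2 = 139876 ≡ 17
374^4 ≡ 17^2 = 289
374^8 ≡ 289^2 = 83521 ≡ 385
374^16 ≡ 385^2 = 148225 ≡ 139
374^32 ≡ 139^2 = 19321 ≡ 269
374^64 ≡ 269^2 = 72361 ≡ 50
374^128 ≡ 50^2 = 2500 ≡ 335
374^256 ≡ 335^2 = 112225 ≡ 78
367 = 256 + 64 + 32 + 8 + 4 + 2 + 1, so 374^367 ≡ 78·50·269·385·289·17·374 ≡ 139 (mod 433)
367^2 = 134689 ≡ 26
367^4 ≡ 26^2 = 676 ≡ 243
367^8 ≡ 243^2 = 59049 ≡ 161
367^16 ≡ 161^2 = 25921 ≡ 374
367^32 ≡ 374^2 = 139876 ≡ 17
367^64 ≡ 17^2 = 289
367^128 ≡ 289^2 = 83521 ≡ 385
251 = 128 + 64 + 32 + 16 + 8 + 2 + 1, so 367^251 ≡ 385·289·17·374·161·26·367 ≡ 272 (mod 433)
139·272 = 37808 ≡ 137 (mod 433)
137 ≡ 137 (mod 433), so the signature is genuine.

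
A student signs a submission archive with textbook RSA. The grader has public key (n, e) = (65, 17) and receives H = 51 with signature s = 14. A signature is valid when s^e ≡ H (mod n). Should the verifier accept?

s^2 ≡ 14^2 = 196 ≡ 1
s^4 ≡ 1^2 = 1
s^8 ≡ 1^2 = 1
s^16 ≡ 1^2 = 1
17 = 16 + 1, so s^17 ≡ 1·14 ≡ 14 (mod 65)
s^17 mod 65 = 14, but H = 51.

reject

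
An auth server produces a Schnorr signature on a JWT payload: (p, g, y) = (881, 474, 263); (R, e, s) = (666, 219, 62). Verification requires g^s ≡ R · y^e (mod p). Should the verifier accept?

accept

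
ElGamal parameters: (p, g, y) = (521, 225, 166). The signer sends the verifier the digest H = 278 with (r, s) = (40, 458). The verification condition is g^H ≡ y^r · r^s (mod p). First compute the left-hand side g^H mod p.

225^2 = 50625 ≡ 88
225^4 ≡ 88^2 = 7744 ≡ 450
225^8 ≡ 450^2 = 202500 ≡ 352
225^16 ≡ 352^2 = 123904 ≡ 427
225^32 ≡ 427^2 = 182329 ≡ 500
225^64 ≡ 500^2 = 250000 ≡ 441
225^128 ≡ 441^2 = 194481 ≡ 148
225^256 ≡ 148^2 = 21904 ≡ 22
278 = 256 + 16 + 4 + 2, so 225^278 ≡ 22·427·450·88 ≡ 64 (mod 521)

64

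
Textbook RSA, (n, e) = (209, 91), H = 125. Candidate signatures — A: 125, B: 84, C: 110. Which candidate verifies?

A

Candidate A: 125^91 mod 209 = 125
  → matches H = 125
Candidate B: 84^91 mod 209 = 84
Candidate C: 110^91 mod 209 = 110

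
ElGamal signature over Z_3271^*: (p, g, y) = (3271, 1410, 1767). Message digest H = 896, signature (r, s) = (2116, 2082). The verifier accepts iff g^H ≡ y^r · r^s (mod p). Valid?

yes

Left side g^H mod p:
1410^2 = 1988100 ≡ 2603
1410^4 ≡ 2603^2 = 6775609 ≡ 1368
1410^8 ≡ 1368^2 = 1871424 ≡ 412
1410^16 ≡ 412^2 = 169744 ≡ 2923
1410^32 ≡ 2923^2 = 8543929 ≡ 77
1410^64 ≡ 77^2 = 5929 ≡ 2658
1410^128 ≡ 2658^2 = 7064964 ≡ 2875
1410^256 ≡ 2875^2 = 8265625 ≡ 3079
1410^512 ≡ 3079^2 = 9480241 ≡ 883
896 = 512 + 256 + 128, so 1410^896 ≡ 883·3079·2875 ≡ 2252 (mod 3271)
Right side y^r · r^s mod p:
1767^2 = 3122289 ≡ 1755
1767^4 ≡ 1755^2 = 3080025 ≡ 2014
1767^8 ≡ 2014^2 = 4056196 ≡ 156
1767^16 ≡ 156^2 = 24336 ≡ 1439
1767^32 ≡ 1439^2 = 2070721 ≡ 178
1767^64 ≡ 178^2 = 31684 ≡ 2245
1767^128 ≡ 2245^2 = 5040025 ≡ 2685
1767^256 ≡ 2685^2 = 7209225 ≡ 3212
1767^512 ≡ 3212^2 = 10316944 ≡ 210
1767^1024 ≡ 210^2 = 44100 ≡ 1577
1767^2048 ≡ 1577^2 = 2486929 ≡ 969
2116 = 2048 + 64 + 4, so 1767^2116 ≡ 969·2245·2014 ≡ 3224 (mod 3271)
2116^2 = 4477456 ≡ 2728
2116^4 ≡ 2728^2 = 7441984 ≡ 459
2116^8 ≡ 459^2 = 210681 ≡ 1337
2116^16 ≡ 1337^2 = 1787569 ≡ 1603
2116^32 ≡ 1603^2 = 2569609 ≡ 1874
2116^64 ≡ 1874^2 = 3511876 ≡ 2093
2116^128 ≡ 2093^2 = 4380649 ≡ 780
2116^256 ≡ 780^2 = 608400 ≡ 3265
2116^512 ≡ 3265^2 = 10660225 ≡ 36
2116^1024 ≡ 36^2 = 1296
2116^2048 ≡ 1296^2 = 1679616 ≡ 1593
2082 = 2048 + 32 + 2, so 2116^2082 ≡ 1593·1874·2728 ≡ 1344 (mod 3271)
3224·1344 = 4333056 ≡ 2252 (mod 3271)
2252 ≡ 2252 (mod 3271), so the signature is genuine.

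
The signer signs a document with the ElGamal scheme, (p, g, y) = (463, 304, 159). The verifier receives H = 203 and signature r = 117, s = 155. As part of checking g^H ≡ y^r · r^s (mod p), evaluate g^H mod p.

Squares mod 463: 304^1≡304, 304^2≡279, 304^4≡57, 304^8≡8, 304^16≡64, 304^32≡392, 304^64≡411, 304^128≡389
203 = 128 + 64 + 8 + 2 + 1, so 304^203 ≡ 389·411·8·279·304 ≡ 216 (mod 463)

216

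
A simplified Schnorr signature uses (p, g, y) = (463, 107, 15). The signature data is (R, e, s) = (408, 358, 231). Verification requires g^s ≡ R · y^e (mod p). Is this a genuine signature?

g^s mod p:
Squares mod 463: 107^1≡107, 107^2≡337, 107^4≡134, 107^8≡362, 107^16≡15, 107^32≡225, 107^64≡158, 107^128≡425
231 = 128 + 64 + 32 + 4 + 2 + 1, so 107^231 ≡ 425·158·225·134·337·107 ≡ 462 (mod 463)
R · y^e mod p:
Squares mod 463: 15^1≡15, 15^2≡225, 15^4≡158, 15^8≡425, 15^16≡55, 15^32≡247, 15^64≡356, 15^128≡337, 15^256≡134
358 = 256 + 64 + 32 + 4 + 2, so 15^358 ≡ 134·356·247·158·225 ≡ 362 (mod 463)
408·362 = 147696 ≡ 462 (mod 463)
462 ≡ 462 (mod 463); signature holds.

genuine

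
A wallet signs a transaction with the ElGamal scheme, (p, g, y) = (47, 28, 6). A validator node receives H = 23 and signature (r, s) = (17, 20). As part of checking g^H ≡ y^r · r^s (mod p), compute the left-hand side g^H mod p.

1

28^2 = 784 ≡ 32
28^4 ≡ 32^2 = 1024 ≡ 37
28^8 ≡ 37^2 = 1369 ≡ 6
28^16 ≡ 6^2 = 36
23 = 16 + 4 + 2 + 1, so 28^23 ≡ 36·37·32·28 ≡ 1 (mod 47)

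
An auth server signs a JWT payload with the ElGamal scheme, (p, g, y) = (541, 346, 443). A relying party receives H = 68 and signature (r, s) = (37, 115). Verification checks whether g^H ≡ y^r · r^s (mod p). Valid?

yes

Left side g^H mod p:
Squares mod 541: 346^1≡346, 346^2≡155, 346^4≡221, 346^8≡151, 346^16≡79, 346^32≡290, 346^64≡245
68 = 64 + 4, so 346^68 ≡ 245·221 ≡ 45 (mod 541)
Right side y^r · r^s mod p:
Squares mod 541: 443^1≡443, 443^2≡407, 443^4≡103, 443^8≡330, 443^16≡159, 443^32≡395
37 = 32 + 4 + 1, so 443^37 ≡ 395·103·443 ≡ 40 (mod 541)
Squares mod 541: 37^1≡37, 37^2≡287, 37^4≡137, 37^8≡375, 37^16≡506, 37^32≡143, 37^64≡432
115 = 64 + 32 + 16 + 2 + 1, so 37^115 ≡ 432·143·506·287·37 ≡ 204 (mod 541)
40·204 = 8160 ≡ 45 (mod 541)
45 ≡ 45 (mod 541), so the signature is genuine.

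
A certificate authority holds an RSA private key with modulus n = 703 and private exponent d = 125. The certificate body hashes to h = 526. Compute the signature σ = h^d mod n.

h^2 ≡ 526^2 = 276676 ≡ 397
h^4 ≡ 397^2 = 157609 ≡ 137
h^8 ≡ 137^2 = 18769 ≡ 491
h^16 ≡ 491^2 = 241081 ≡ 655
h^32 ≡ 655^2 = 429025 ≡ 195
h^64 ≡ 195^2 = 38025 ≡ 63
125 = 64 + 32 + 16 + 8 + 4 + 1, so h^125 ≡ 63·195·655·491·137·526 ≡ 60 (mod 703)

60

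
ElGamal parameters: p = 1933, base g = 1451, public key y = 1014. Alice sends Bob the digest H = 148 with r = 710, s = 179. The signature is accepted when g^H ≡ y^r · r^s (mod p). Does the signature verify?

does not verify

Left side g^H mod p:
1451^2 = 2105401 ≡ 364
1451^4 ≡ 364^2 = 132496 ≡ 1052
1451^8 ≡ 1052^2 = 1106704 ≡ 1028
1451^16 ≡ 1028^2 = 1056784 ≡ 1366
1451^32 ≡ 1366^2 = 1865956 ≡ 611
1451^64 ≡ 611^2 = 373321 ≡ 252
1451^128 ≡ 252^2 = 63504 ≡ 1648
148 = 128 + 16 + 4, so 1451^148 ≡ 1648·1366·1052 ≡ 255 (mod 1933)
Right side y^r · r^s mod p:
1014^2 = 1028196 ≡ 1773
1014^4 ≡ 1773^2 = 3143529 ≡ 471
1014^8 ≡ 471^2 = 221841 ≡ 1479
1014^16 ≡ 1479^2 = 2187441 ≡ 1218
1014^32 ≡ 1218^2 = 1483524 ≡ 913
1014^64 ≡ 913^2 = 833569 ≡ 446
1014^128 ≡ 446^2 = 198916 ≡ 1750
1014^256 ≡ 1750^2 = 3062500 ≡ 628
1014^512 ≡ 628^2 = 394384 ≡ 52
710 = 512 + 128 + 64 + 4 + 2, so 1014^710 ≡ 52·1750·446·471·1773 ≡ 434 (mod 1933)
710^2 = 504100 ≡ 1520
710^4 ≡ 1520^2 = 2310400 ≡ 465
710^8 ≡ 465^2 = 216225 ≡ 1662
710^16 ≡ 1662^2 = 2762244 ≡ 1920
710^32 ≡ 1920^2 = 3686400 ≡ 169
710^64 ≡ 169^2 = 28561 ≡ 1499
710^128 ≡ 1499^2 = 2247001 ≡ 855
179 = 128 + 32 + 16 + 2 + 1, so 710^179 ≡ 855·169·1920·1520·710 ≡ 1337 (mod 1933)
434·1337 = 580258 ≡ 358 (mod 1933)
255 ≠ 358, so verification fails.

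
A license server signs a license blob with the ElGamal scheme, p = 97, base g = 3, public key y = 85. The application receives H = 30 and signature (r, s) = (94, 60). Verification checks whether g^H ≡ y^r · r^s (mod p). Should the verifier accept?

Left side g^H mod p:
3^30 mod 97 = 47
Right side y^r · r^s mod p:
85^94 mod 97 = 64
94^60 mod 97 = 75
64·75 = 4800 ≡ 47 (mod 97)
47 ≡ 47 (mod 97), so the signature is genuine.

accept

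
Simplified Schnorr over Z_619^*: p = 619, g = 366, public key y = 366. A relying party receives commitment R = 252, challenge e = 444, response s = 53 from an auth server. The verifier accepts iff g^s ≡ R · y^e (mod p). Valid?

yes

g^s mod p:
366^53 mod 619 = 252
R · y^e mod p:
366^444 mod 619 = 1
252·1 = 252 ≡ 252 (mod 619)
252 ≡ 252 (mod 619); signature holds.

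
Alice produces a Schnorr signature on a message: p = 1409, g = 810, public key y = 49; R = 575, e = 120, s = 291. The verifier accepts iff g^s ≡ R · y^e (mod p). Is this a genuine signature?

forged

g^s mod p:
Squares mod 1409: 810^1≡810, 810^2≡915, 810^4≡279, 810^8≡346, 810^16≡1360, 810^32≡992, 810^64≡582, 810^128≡564, 810^256≡1071
291 = 256 + 32 + 2 + 1, so 810^291 ≡ 1071·992·915·810 ≡ 736 (mod 1409)
R · y^e mod p:
Squares mod 1409: 49^1≡49, 49^2≡992, 49^4≡582, 49^8≡564, 49^16≡1071, 49^32≡115, 49^64≡544
120 = 64 + 32 + 16 + 8, so 49^120 ≡ 544·115·1071·564 ≡ 115 (mod 1409)
575·115 = 66125 ≡ 1311 (mod 1409)
736 ≠ 1311; the check fails.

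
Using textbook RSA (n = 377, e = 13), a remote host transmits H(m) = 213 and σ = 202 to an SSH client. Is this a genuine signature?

forged

σ^13 mod 377 = 202
202 ≠ 213, so verification fails.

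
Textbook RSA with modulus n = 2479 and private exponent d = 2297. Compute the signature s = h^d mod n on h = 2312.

353

h^2 ≡ 2312^2 = 5345344 ≡ 620
h^4 ≡ 620^2 = 384400 ≡ 155
h^8 ≡ 155^2 = 24025 ≡ 1714
h^16 ≡ 1714^2 = 2937796 ≡ 181
h^32 ≡ 181^2 = 32761 ≡ 534
h^64 ≡ 534^2 = 285156 ≡ 71
h^128 ≡ 71^2 = 5041 ≡ 83
h^256 ≡ 83^2 = 6889 ≡ 1931
h^512 ≡ 1931^2 = 3728761 ≡ 345
h^1024 ≡ 345^2 = 119025 ≡ 33
h^2048 ≡ 33^2 = 1089
2297 = 2048 + 128 + 64 + 32 + 16 + 8 + 1, so h^2297 ≡ 1089·83·71·534·181·1714·2312 ≡ 353 (mod 2479)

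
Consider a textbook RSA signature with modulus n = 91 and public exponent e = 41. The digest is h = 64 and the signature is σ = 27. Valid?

no

Squares mod 91: σ^1≡27, σ^2≡1, σ^4≡1, σ^8≡1, σ^16≡1, σ^32≡1
41 = 32 + 8 + 1, so σ^41 ≡ 1·1·27 ≡ 27 (mod 91)
The recovered value 27 does not match the digest 64.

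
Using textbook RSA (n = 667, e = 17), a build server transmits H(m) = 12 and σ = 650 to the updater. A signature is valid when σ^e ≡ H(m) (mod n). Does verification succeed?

passes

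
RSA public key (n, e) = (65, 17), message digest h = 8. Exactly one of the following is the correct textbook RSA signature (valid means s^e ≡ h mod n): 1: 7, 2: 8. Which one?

2

Candidate 1: 7^2 = 49; 7^4 ≡ 49^2 = 2401 ≡ 61; 7^8 ≡ 61^2 = 3721 ≡ 16; 7^16 ≡ 16^2 = 256 ≡ 61; 17 = 16 + 1, so 7^17 ≡ 61·7 ≡ 37 (mod 65)
Candidate 2: 8^2 = 64; 8^4 ≡ 64^2 = 4096 ≡ 1; 8^8 ≡ 1^2 = 1; 8^16 ≡ 1^2 = 1; 17 = 16 + 1, so 8^17 ≡ 1·8 ≡ 8 (mod 65)
  → matches h = 8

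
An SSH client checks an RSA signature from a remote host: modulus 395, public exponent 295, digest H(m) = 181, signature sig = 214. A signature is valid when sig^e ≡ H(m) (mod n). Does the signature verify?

does not verify

sig^2 ≡ 214^2 = 45796 ≡ 371
sig^4 ≡ 371^2 = 137641 ≡ 181
sig^8 ≡ 181^2 = 32761 ≡ 371
sig^16 ≡ 371^2 = 137641 ≡ 181
sig^32 ≡ 181^2 = 32761 ≡ 371
sig^64 ≡ 371^2 = 137641 ≡ 181
sig^128 ≡ 181^2 = 32761 ≡ 371
sig^256 ≡ 371^2 = 137641 ≡ 181
295 = 256 + 32 + 4 + 2 + 1, so sig^295 ≡ 181·371·181·371·214 ≡ 214 (mod 395)
214 ≠ 181, so verification fails.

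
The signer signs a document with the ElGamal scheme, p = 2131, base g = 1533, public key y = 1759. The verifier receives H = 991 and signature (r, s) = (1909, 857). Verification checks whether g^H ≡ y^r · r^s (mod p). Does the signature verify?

does not verify

Left side g^H mod p:
1533^991 mod 2131 = 2105
Right side y^r · r^s mod p:
1759^1909 mod 2131 = 376
1909^857 mod 2131 = 1881
376·1881 = 707256 ≡ 1895 (mod 2131)
2105 ≠ 1895, so verification fails.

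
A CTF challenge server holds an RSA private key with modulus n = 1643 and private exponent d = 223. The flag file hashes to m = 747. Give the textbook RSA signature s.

m^2 ≡ 747^2 = 558009 ≡ 1032
m^4 ≡ 1032^2 = 1065024 ≡ 360
m^8 ≡ 360^2 = 129600 ≡ 1446
m^16 ≡ 1446^2 = 2090916 ≡ 1020
m^32 ≡ 1020^2 = 1040400 ≡ 381
m^64 ≡ 381^2 = 145161 ≡ 577
m^128 ≡ 577^2 = 332929 ≡ 1043
223 = 128 + 64 + 16 + 8 + 4 + 2 + 1, so m^223 ≡ 1043·577·1020·1446·360·1032·747 ≡ 1264 (mod 1643)

1264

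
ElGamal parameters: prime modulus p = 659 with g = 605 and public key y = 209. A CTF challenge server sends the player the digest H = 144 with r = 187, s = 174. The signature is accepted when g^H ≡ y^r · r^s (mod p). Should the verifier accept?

accept

Left side g^H mod p:
Squares mod 659: 605^1≡605, 605^2≡280, 605^4≡638, 605^8≡441, 605^16≡76, 605^32≡504, 605^64≡301, 605^128≡318
144 = 128 + 16, so 605^144 ≡ 318·76 ≡ 444 (mod 659)
Right side y^r · r^s mod p:
Squares mod 659: 209^1≡209, 209^2≡187, 209^4≡42, 209^8≡446, 209^16≡557, 209^32≡519, 209^64≡489, 209^128≡563
187 = 128 + 32 + 16 + 8 + 2 + 1, so 209^187 ≡ 563·519·557·446·187·209 ≡ 246 (mod 659)
Squares mod 659: 187^1≡187, 187^2≡42, 187^4≡446, 187^8≡557, 187^16≡519, 187^32≡489, 187^64≡563, 187^128≡649
174 = 128 + 32 + 8 + 4 + 2, so 187^174 ≡ 649·489·557·446·42 ≡ 484 (mod 659)
246·484 = 119064 ≡ 444 (mod 659)
444 ≡ 444 (mod 659), so the signature is genuine.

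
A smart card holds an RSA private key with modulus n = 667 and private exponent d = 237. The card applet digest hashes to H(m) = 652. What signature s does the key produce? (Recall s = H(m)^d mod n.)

611

(H(m))^237 mod 667 = 611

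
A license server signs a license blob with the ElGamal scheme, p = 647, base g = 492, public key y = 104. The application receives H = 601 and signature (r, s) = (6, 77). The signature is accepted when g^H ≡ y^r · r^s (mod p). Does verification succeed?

fails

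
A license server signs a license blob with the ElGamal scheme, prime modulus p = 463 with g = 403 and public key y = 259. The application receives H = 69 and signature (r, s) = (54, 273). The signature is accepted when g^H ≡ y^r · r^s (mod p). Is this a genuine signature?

forged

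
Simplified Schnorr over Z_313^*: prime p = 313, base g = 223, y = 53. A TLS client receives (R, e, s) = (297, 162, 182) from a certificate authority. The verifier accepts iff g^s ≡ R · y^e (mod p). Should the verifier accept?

g^s mod p:
223^2 = 49729 ≡ 275
223^4 ≡ 275^2 = 75625 ≡ 192
223^8 ≡ 192^2 = 36864 ≡ 243
223^16 ≡ 243^2 = 59049 ≡ 205
223^32 ≡ 205^2 = 42025 ≡ 83
223^64 ≡ 83^2 = 6889 ≡ 3
223^128 ≡ 3^2 = 9
182 = 128 + 32 + 16 + 4 + 2, so 223^182 ≡ 9·83·205·192·275 ≡ 259 (mod 313)
R · y^e mod p:
53^2 = 2809 ≡ 305
53^4 ≡ 305^2 = 93025 ≡ 64
53^8 ≡ 64^2 = 4096 ≡ 27
53^16 ≡ 27^2 = 729 ≡ 103
53^32 ≡ 103^2 = 10609 ≡ 280
53^64 ≡ 280^2 = 78400 ≡ 150
53^128 ≡ 150^2 = 22500 ≡ 277
162 = 128 + 32 + 2, so 53^162 ≡ 277·280·305 ≡ 199 (mod 313)
297·199 = 59103 ≡ 259 (mod 313)
259 ≡ 259 (mod 313); signature holds.

accept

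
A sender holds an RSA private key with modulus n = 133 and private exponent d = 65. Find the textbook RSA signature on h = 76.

h^2 ≡ 76^2 = 5776 ≡ 57
h^4 ≡ 57^2 = 3249 ≡ 57
h^8 ≡ 57^2 = 3249 ≡ 57
h^16 ≡ 57^2 = 3249 ≡ 57
h^32 ≡ 57^2 = 3249 ≡ 57
h^64 ≡ 57^2 = 3249 ≡ 57
65 = 64 + 1, so h^65 ≡ 57·76 ≡ 76 (mod 133)

76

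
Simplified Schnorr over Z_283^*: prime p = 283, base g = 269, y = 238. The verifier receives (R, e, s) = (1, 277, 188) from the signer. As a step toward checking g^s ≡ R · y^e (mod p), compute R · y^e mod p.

Squares mod 283: 238^1≡238, 238^2≡44, 238^4≡238, 238^8≡44, 238^16≡238, 238^32≡44, 238^64≡238, 238^128≡44, 238^256≡238
277 = 256 + 16 + 4 + 1, so 238^277 ≡ 238·238·238·238 ≡ 238 (mod 283)
R · y^e ≡ 1·238 = 238 ≡ 238 (mod 283)

238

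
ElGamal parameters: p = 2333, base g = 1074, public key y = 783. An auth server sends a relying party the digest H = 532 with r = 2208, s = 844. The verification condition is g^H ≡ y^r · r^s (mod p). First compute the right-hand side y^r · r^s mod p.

2280

Squares mod 2333: 783^1≡783, 783^2≡1843, 783^4≡2134, 783^8≡2273, 783^16≡1267, 783^32≡185, 783^64≡1563, 783^128≡318, 783^256≡805, 783^512≡1784, 783^1024≡444, 783^2048≡1164
2208 = 2048 + 128 + 32, so 783^2208 ≡ 1164·318·185 ≡ 2237 (mod 2333)
Squares mod 2333: 2208^1≡2208, 2208^2≡1627, 2208^4≡1507, 2208^8≡1040, 2208^16≡1421, 2208^32≡1196, 2208^64≡287, 2208^128≡714, 2208^256≡1202, 2208^512≡677
844 = 512 + 256 + 64 + 8 + 4, so 2208^844 ≡ 677·1202·287·1040·1507 ≡ 1726 (mod 2333)
y^r · r^s ≡ 2237·1726 = 3861062 ≡ 2280 (mod 2333)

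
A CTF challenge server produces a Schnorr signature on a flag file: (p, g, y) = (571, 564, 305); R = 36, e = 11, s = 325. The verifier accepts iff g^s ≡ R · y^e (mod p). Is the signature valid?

g^s mod p:
Squares mod 571: 564^1≡564, 564^2≡49, 564^4≡117, 564^8≡556, 564^16≡225, 564^32≡377, 564^64≡521, 564^128≡216, 564^256≡405
325 = 256 + 64 + 4 + 1, so 564^325 ≡ 405·521·117·564 ≡ 55 (mod 571)
R · y^e mod p:
Squares mod 571: 305^1≡305, 305^2≡523, 305^4≡20, 305^8≡400
11 = 8 + 2 + 1, so 305^11 ≡ 400·523·305 ≡ 176 (mod 571)
36·176 = 6336 ≡ 55 (mod 571)
55 ≡ 55 (mod 571); signature holds.

valid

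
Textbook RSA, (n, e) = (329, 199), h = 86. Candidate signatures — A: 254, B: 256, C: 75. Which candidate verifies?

A

Candidate A: Squares mod 329: 254^1≡254, 254^2≡32, 254^4≡37, 254^8≡53, 254^16≡177, 254^32≡74, 254^64≡212, 254^128≡200; 199 = 128 + 64 + 4 + 2 + 1, so 254^199 ≡ 200·212·37·32·254 ≡ 86 (mod 329)
  → matches h = 86
Candidate B: Squares mod 329: 256^1≡256, 256^2≡65, 256^4≡277, 256^8≡72, 256^16≡249, 256^32≡149, 256^64≡158, 256^128≡289; 199 = 128 + 64 + 4 + 2 + 1, so 256^199 ≡ 289·158·277·65·256 ≡ 32 (mod 329)
Candidate C: Squares mod 329: 75^1≡75, 75^2≡32, 75^4≡37, 75^8≡53, 75^16≡177, 75^32≡74, 75^64≡212, 75^128≡200; 199 = 128 + 64 + 4 + 2 + 1, so 75^199 ≡ 200·212·37·32·75 ≡ 243 (mod 329)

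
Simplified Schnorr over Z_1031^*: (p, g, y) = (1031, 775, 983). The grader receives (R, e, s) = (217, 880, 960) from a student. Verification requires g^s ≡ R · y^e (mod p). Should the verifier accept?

accept

g^s mod p:
775^2 = 600625 ≡ 583
775^4 ≡ 583^2 = 339889 ≡ 690
775^8 ≡ 690^2 = 476100 ≡ 809
775^16 ≡ 809^2 = 654481 ≡ 827
775^32 ≡ 827^2 = 683929 ≡ 376
775^64 ≡ 376^2 = 141376 ≡ 129
775^128 ≡ 129^2 = 16641 ≡ 145
775^256 ≡ 145^2 = 21025 ≡ 405
775^512 ≡ 405^2 = 164025 ≡ 96
960 = 512 + 256 + 128 + 64, so 775^960 ≡ 96·405·145·129 ≡ 527 (mod 1031)
R · y^e mod p:
983^2 = 966289 ≡ 242
983^4 ≡ 242^2 = 58564 ≡ 828
983^8 ≡ 828^2 = 685584 ≡ 1000
983^16 ≡ 1000^2 = 1000000 ≡ 961
983^32 ≡ 961^2 = 923521 ≡ 776
983^64 ≡ 776^2 = 602176 ≡ 72
983^128 ≡ 72^2 = 5184 ≡ 29
983^256 ≡ 29^2 = 841
983^512 ≡ 841^2 = 707281 ≡ 15
880 = 512 + 256 + 64 + 32 + 16, so 983^880 ≡ 15·841·72·776·961 ≡ 297 (mod 1031)
217·297 = 64449 ≡ 527 (mod 1031)
527 ≡ 527 (mod 1031); signature holds.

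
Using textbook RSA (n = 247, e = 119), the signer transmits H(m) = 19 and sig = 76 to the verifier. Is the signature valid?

valid

Squares mod 247: sig^1≡76, sig^2≡95, sig^4≡133, sig^8≡152, sig^16≡133, sig^32≡152, sig^64≡133
119 = 64 + 32 + 16 + 4 + 2 + 1, so sig^119 ≡ 133·152·133·133·95·76 ≡ 19 (mod 247)
Since 19 equals the digest 19, verification succeeds.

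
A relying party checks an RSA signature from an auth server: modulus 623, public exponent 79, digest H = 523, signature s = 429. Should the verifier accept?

s^2 ≡ 429^2 = 184041 ≡ 256
s^4 ≡ 256^2 = 65536 ≡ 121
s^8 ≡ 121^2 = 14641 ≡ 312
s^16 ≡ 312^2 = 97344 ≡ 156
s^32 ≡ 156^2 = 24336 ≡ 39
s^64 ≡ 39^2 = 1521 ≡ 275
79 = 64 + 8 + 4 + 2 + 1, so s^79 ≡ 275·312·121·256·429 ≡ 100 (mod 623)
s^79 mod 623 = 100, but H = 523.

reject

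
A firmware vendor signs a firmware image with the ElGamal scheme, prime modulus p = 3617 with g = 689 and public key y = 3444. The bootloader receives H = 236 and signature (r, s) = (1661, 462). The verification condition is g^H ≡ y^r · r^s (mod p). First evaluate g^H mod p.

869

Squares mod 3617: 689^1≡689, 689^2≡894, 689^4≡3496, 689^8≡173, 689^16≡993, 689^32≡2225, 689^64≡2569, 689^128≡2353
236 = 128 + 64 + 32 + 8 + 4, so 689^236 ≡ 2353·2569·2225·173·3496 ≡ 869 (mod 3617)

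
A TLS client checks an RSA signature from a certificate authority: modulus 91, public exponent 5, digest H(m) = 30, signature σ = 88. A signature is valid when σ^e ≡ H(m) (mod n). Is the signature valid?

σ^2 ≡ 88^2 = 7744 ≡ 9
σ^4 ≡ 9^2 = 81
5 = 4 + 1, so σ^5 ≡ 81·88 ≡ 30 (mod 91)
σ^5 mod 91 = 30 matches H(m).

valid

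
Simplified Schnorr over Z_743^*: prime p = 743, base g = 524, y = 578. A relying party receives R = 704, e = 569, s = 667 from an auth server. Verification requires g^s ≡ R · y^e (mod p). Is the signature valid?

valid

g^s mod p:
Squares mod 743: 524^1≡524, 524^2≡409, 524^4≡106, 524^8≡91, 524^16≡108, 524^32≡519, 524^64≡395, 524^128≡738, 524^256≡25, 524^512≡625
667 = 512 + 128 + 16 + 8 + 2 + 1, so 524^667 ≡ 625·738·108·91·409·524 ≡ 98 (mod 743)
R · y^e mod p:
Squares mod 743: 578^1≡578, 578^2≡477, 578^4≡171, 578^8≡264, 578^16≡597, 578^32≡512, 578^64≡608, 578^128≡393, 578^256≡648, 578^512≡109
569 = 512 + 32 + 16 + 8 + 1, so 578^569 ≡ 109·512·597·264·578 ≡ 188 (mod 743)
704·188 = 132352 ≡ 98 (mod 743)
98 ≡ 98 (mod 743); signature holds.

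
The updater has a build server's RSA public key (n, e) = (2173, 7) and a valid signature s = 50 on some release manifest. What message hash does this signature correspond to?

s^2 ≡ 50^2 = 2500 ≡ 327
s^4 ≡ 327^2 = 106929 ≡ 452
7 = 4 + 2 + 1, so s^7 ≡ 452·327·50 ≡ 2000 (mod 2173)

2000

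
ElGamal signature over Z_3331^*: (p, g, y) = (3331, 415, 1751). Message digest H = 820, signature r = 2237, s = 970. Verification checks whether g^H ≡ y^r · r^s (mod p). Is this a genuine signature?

forged

Left side g^H mod p:
415^2 = 172225 ≡ 2344
415^4 ≡ 2344^2 = 5494336 ≡ 1517
415^8 ≡ 1517^2 = 2301289 ≡ 2899
415^16 ≡ 2899^2 = 8404201 ≡ 88
415^32 ≡ 88^2 = 7744 ≡ 1082
415^64 ≡ 1082^2 = 1170724 ≡ 1543
415^128 ≡ 1543^2 = 2380849 ≡ 2515
415^256 ≡ 2515^2 = 6325225 ≡ 2987
415^512 ≡ 2987^2 = 8922169 ≡ 1751
820 = 512 + 256 + 32 + 16 + 4, so 415^820 ≡ 1751·2987·1082·88·1517 ≡ 1145 (mod 3331)
Right side y^r · r^s mod p:
1751^2 = 3066001 ≡ 1481
1751^4 ≡ 1481^2 = 2193361 ≡ 1563
1751^8 ≡ 1563^2 = 2442969 ≡ 1346
1751^16 ≡ 1346^2 = 1811716 ≡ 2983
1751^32 ≡ 2983^2 = 8898289 ≡ 1188
1751^64 ≡ 1188^2 = 1411344 ≡ 2331
1751^128 ≡ 2331^2 = 5433561 ≡ 700
1751^256 ≡ 700^2 = 490000 ≡ 343
1751^512 ≡ 343^2 = 117649 ≡ 1064
1751^1024 ≡ 1064^2 = 1132096 ≡ 2887
1751^2048 ≡ 2887^2 = 8334769 ≡ 607
2237 = 2048 + 128 + 32 + 16 + 8 + 4 + 1, so 1751^2237 ≡ 607·700·1188·2983·1346·1563·1751 ≡ 225 (mod 3331)
2237^2 = 5004169 ≡ 1007
2237^4 ≡ 1007^2 = 1014049 ≡ 1425
2237^8 ≡ 1425^2 = 2030625 ≡ 2046
2237^16 ≡ 2046^2 = 4186116 ≡ 2380
2237^32 ≡ 2380^2 = 5664400 ≡ 1700
2237^64 ≡ 1700^2 = 2890000 ≡ 2023
2237^128 ≡ 2023^2 = 4092529 ≡ 2061
2237^256 ≡ 2061^2 = 4247721 ≡ 696
2237^512 ≡ 696^2 = 484416 ≡ 1421
970 = 512 + 256 + 128 + 64 + 8 + 2, so 2237^970 ≡ 1421·696·2061·2023·2046·1007 ≡ 64 (mod 3331)
225·64 = 14400 ≡ 1076 (mod 3331)
1145 ≠ 1076, so verification fails.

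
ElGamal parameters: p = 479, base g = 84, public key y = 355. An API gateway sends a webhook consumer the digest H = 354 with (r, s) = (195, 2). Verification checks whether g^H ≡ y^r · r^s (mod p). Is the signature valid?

invalid

Left side g^H mod p:
Squares mod 479: 84^1≡84, 84^2≡350, 84^4≡355, 84^8≡48, 84^16≡388, 84^32≡138, 84^64≡363, 84^128≡44, 84^256≡20
354 = 256 + 64 + 32 + 2, so 84^354 ≡ 20·363·138·350 ≡ 302 (mod 479)
Right side y^r · r^s mod p:
Squares mod 479: 355^1≡355, 355^2≡48, 355^4≡388, 355^8≡138, 355^16≡363, 355^32≡44, 355^64≡20, 355^128≡400
195 = 128 + 64 + 2 + 1, so 355^195 ≡ 400·20·48·355 ≡ 432 (mod 479)
Squares mod 479: 195^1≡195, 195^2≡184
195^2 ≡ 184 (mod 479)
432·184 = 79488 ≡ 453 (mod 479)
302 ≠ 453, so verification fails.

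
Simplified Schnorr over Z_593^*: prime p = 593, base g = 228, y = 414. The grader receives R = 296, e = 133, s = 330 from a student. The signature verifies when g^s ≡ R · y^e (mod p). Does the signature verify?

does not verify

g^s mod p:
228^2 = 51984 ≡ 393
228^4 ≡ 393^2 = 154449 ≡ 269
228^8 ≡ 269^2 = 72361 ≡ 15
228^16 ≡ 15^2 = 225
228^32 ≡ 225^2 = 50625 ≡ 220
228^64 ≡ 220^2 = 48400 ≡ 367
228^128 ≡ 367^2 = 134689 ≡ 78
228^256 ≡ 78^2 = 6084 ≡ 154
330 = 256 + 64 + 8 + 2, so 228^330 ≡ 154·367·15·393 ≡ 118 (mod 593)
R · y^e mod p:
414^2 = 171396 ≡ 19
414^4 ≡ 19^2 = 361
414^8 ≡ 361^2 = 130321 ≡ 454
414^16 ≡ 454^2 = 206116 ≡ 345
414^32 ≡ 345^2 = 119025 ≡ 425
414^64 ≡ 425^2 = 180625 ≡ 353
414^128 ≡ 353^2 = 124609 ≡ 79
133 = 128 + 4 + 1, so 414^133 ≡ 79·361·414 ≡ 236 (mod 593)
296·236 = 69856 ≡ 475 (mod 593)
118 ≠ 475; the check fails.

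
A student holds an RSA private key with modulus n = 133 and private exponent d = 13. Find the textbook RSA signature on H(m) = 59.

3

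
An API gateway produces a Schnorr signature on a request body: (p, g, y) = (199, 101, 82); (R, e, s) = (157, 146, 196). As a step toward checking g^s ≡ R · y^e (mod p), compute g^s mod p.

111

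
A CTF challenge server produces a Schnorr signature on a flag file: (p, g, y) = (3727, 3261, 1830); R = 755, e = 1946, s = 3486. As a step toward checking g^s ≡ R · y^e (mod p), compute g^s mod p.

1290

Squares mod 3727: 3261^1≡3261, 3261^2≡990, 3261^4≡3626, 3261^8≡2747, 3261^16≡2561, 3261^32≡2928, 3261^64≡1084, 3261^128≡1051, 3261^256≡1409, 3261^512≡2517, 3261^1024≡3116, 3261^2048≡621
3486 = 2048 + 1024 + 256 + 128 + 16 + 8 + 4 + 2, so 3261^3486 ≡ 621·3116·1409·1051·2561·2747·3626·990 ≡ 1290 (mod 3727)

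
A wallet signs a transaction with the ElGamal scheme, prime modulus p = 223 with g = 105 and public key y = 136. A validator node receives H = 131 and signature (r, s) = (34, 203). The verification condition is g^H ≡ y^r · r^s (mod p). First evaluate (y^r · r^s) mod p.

60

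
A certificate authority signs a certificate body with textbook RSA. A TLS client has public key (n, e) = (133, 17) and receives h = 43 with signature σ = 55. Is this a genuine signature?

σ^2 ≡ 55^2 = 3025 ≡ 99
σ^4 ≡ 99^2 = 9801 ≡ 92
σ^8 ≡ 92^2 = 8464 ≡ 85
σ^16 ≡ 85^2 = 7225 ≡ 43
17 = 16 + 1, so σ^17 ≡ 43·55 ≡ 104 (mod 133)
104 ≠ 43, so verification fails.

forged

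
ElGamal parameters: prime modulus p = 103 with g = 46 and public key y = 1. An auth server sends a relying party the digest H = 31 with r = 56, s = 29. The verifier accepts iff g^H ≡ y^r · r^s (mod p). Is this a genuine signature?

genuine

Left side g^H mod p:
46^2 = 2116 ≡ 56
46^4 ≡ 56^2 = 3136 ≡ 46
46^8 ≡ 46^2 = 2116 ≡ 56
46^16 ≡ 56^2 = 3136 ≡ 46
31 = 16 + 8 + 4 + 2 + 1, so 46^31 ≡ 46·56·46·56·46 ≡ 46 (mod 103)
Right side y^r · r^s mod p:
1^2 = 1
1^4 ≡ 1^2 = 1
1^8 ≡ 1^2 = 1
1^16 ≡ 1^2 = 1
1^32 ≡ 1^2 = 1
56 = 32 + 16 + 8, so 1^56 ≡ 1·1·1 ≡ 1 (mod 103)
56^2 = 3136 ≡ 46
56^4 ≡ 46^2 = 2116 ≡ 56
56^8 ≡ 56^2 = 3136 ≡ 46
56^16 ≡ 46^2 = 2116 ≡ 56
29 = 16 + 8 + 4 + 1, so 56^29 ≡ 56·46·56·56 ≡ 46 (mod 103)
1·46 = 46 ≡ 46 (mod 103)
46 ≡ 46 (mod 103), so the signature is genuine.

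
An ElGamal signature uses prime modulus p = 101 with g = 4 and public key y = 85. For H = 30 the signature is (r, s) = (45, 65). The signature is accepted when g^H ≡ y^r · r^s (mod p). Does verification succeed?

passes

Left side g^H mod p:
4^30 mod 101 = 87
Right side y^r · r^s mod p:
85^45 mod 101 = 17
45^65 mod 101 = 17
17·17 = 289 ≡ 87 (mod 101)
87 ≡ 87 (mod 101), so the signature is genuine.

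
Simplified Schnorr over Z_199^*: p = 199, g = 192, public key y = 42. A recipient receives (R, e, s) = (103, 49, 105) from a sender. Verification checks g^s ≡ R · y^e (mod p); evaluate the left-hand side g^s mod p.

192^105 mod 199 = 159

159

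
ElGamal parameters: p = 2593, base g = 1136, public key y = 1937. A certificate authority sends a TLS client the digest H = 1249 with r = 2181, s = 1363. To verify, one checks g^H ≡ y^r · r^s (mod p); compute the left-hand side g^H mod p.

Squares mod 2593: 1136^1≡1136, 1136^2≡1775, 1136^4≡130, 1136^8≡1342, 1136^16≡1422, 1136^32≡2137, 1136^64≡496, 1136^128≡2274, 1136^256≡634, 1136^512≡41, 1136^1024≡1681
1249 = 1024 + 128 + 64 + 32 + 1, so 1136^1249 ≡ 1681·2274·496·2137·1136 ≡ 1333 (mod 2593)

1333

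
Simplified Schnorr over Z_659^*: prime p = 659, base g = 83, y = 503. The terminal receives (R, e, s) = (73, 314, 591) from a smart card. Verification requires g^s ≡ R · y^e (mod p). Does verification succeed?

g^s mod p:
83^2 = 6889 ≡ 299
83^4 ≡ 299^2 = 89401 ≡ 436
83^8 ≡ 436^2 = 190096 ≡ 304
83^16 ≡ 304^2 = 92416 ≡ 156
83^32 ≡ 156^2 = 24336 ≡ 612
83^64 ≡ 612^2 = 374544 ≡ 232
83^128 ≡ 232^2 = 53824 ≡ 445
83^256 ≡ 445^2 = 198025 ≡ 325
83^512 ≡ 325^2 = 105625 ≡ 185
591 = 512 + 64 + 8 + 4 + 2 + 1, so 83^591 ≡ 185·232·304·436·299·83 ≡ 128 (mod 659)
R · y^e mod p:
503^2 = 253009 ≡ 612
503^4 ≡ 612^2 = 374544 ≡ 232
503^8 ≡ 232^2 = 53824 ≡ 445
503^16 ≡ 445^2 = 198025 ≡ 325
503^32 ≡ 325^2 = 105625 ≡ 185
503^64 ≡ 185^2 = 34225 ≡ 616
503^128 ≡ 616^2 = 379456 ≡ 531
503^256 ≡ 531^2 = 281961 ≡ 568
314 = 256 + 32 + 16 + 8 + 2, so 503^314 ≡ 568·185·325·445·612 ≡ 185 (mod 659)
73·185 = 13505 ≡ 325 (mod 659)
128 ≠ 325; the check fails.

fails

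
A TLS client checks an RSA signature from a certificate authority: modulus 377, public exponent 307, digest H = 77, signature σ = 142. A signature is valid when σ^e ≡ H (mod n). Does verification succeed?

σ^2 ≡ 142^2 = 20164 ≡ 183
σ^4 ≡ 183^2 = 33489 ≡ 313
σ^8 ≡ 313^2 = 97969 ≡ 326
σ^16 ≡ 326^2 = 106276 ≡ 339
σ^32 ≡ 339^2 = 114921 ≡ 313
σ^64 ≡ 313^2 = 97969 ≡ 326
σ^128 ≡ 326^2 = 106276 ≡ 339
σ^256 ≡ 339^2 = 114921 ≡ 313
307 = 256 + 32 + 16 + 2 + 1, so σ^307 ≡ 313·313·339·183·142 ≡ 77 (mod 377)
σ^307 mod 377 = 77 matches H.

passes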